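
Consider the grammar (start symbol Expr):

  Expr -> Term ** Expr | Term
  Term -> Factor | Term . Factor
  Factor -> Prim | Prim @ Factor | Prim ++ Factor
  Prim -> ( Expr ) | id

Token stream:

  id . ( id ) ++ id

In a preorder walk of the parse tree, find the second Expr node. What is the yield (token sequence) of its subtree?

[Expr [Term [Term [Factor [Prim id]]] . [Factor [Prim ( [Expr [Term [Factor [Prim id]]]] )] ++ [Factor [Prim id]]]]]

id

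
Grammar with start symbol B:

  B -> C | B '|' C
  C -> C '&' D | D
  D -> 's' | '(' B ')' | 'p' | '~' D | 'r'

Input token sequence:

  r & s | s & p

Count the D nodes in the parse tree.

4

[B [B [C [C [D r]] & [D s]]] | [C [C [D s]] & [D p]]]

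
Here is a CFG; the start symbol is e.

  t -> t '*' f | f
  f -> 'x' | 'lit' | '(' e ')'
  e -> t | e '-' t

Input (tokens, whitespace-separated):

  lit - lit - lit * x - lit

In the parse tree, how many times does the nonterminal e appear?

[e [e [e [e [t [f lit]]] - [t [f lit]]] - [t [t [f lit]] * [f x]]] - [t [f lit]]]

4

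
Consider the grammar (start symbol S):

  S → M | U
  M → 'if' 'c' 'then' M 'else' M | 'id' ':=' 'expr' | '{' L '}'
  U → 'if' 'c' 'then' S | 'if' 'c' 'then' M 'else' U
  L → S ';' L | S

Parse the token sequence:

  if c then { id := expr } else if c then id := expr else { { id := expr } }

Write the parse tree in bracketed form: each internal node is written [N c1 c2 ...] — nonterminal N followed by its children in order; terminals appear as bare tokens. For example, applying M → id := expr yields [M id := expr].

[S [M if c then [M { [L [S [M id := expr]]] }] else [M if c then [M id := expr] else [M { [L [S [M { [L [S [M id := expr]]] }]]] }]]]]

S
M
if c then M else M
if c then { L } else M
if c then { S } else M
if c then { M } else M
if c then { id := expr } else M
if c then { id := expr } else if c then M else M
if c then { id := expr } else if c then id := expr else M
if c then { id := expr } else if c then id := expr else { L }
if c then { id := expr } else if c then id := expr else { S }
if c then { id := expr } else if c then id := expr else { M }
if c then { id := expr } else if c then id := expr else { { L } }
if c then { id := expr } else if c then id := expr else { { S } }
if c then { id := expr } else if c then id := expr else { { M } }
if c then { id := expr } else if c then id := expr else { { id := expr } }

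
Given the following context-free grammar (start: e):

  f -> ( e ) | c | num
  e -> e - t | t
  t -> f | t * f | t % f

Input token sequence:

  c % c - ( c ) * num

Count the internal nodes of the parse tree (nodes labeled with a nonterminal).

13

[e [e [t [t [f c]] % [f c]]] - [t [t [f ( [e [t [f c]]] )]] * [f num]]]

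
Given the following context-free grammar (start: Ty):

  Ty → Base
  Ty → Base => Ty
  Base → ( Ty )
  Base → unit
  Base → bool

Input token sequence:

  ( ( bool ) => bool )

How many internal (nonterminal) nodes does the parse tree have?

8

[Ty [Base ( [Ty [Base ( [Ty [Base bool]] )] => [Ty [Base bool]]] )]]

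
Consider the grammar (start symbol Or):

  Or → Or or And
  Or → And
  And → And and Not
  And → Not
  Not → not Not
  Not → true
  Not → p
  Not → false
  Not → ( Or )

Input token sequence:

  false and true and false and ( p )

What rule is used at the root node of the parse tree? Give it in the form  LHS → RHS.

Or → And

[Or [And [And [And [And [Not false]] and [Not true]] and [Not false]] and [Not ( [Or [And [Not p]]] )]]]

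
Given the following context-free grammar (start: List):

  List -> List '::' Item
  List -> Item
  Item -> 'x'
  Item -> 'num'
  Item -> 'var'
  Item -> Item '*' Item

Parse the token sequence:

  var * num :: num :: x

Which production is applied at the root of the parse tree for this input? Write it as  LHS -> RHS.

List -> List '::' Item

[List [List [List [Item [Item var] * [Item num]]] :: [Item num]] :: [Item x]]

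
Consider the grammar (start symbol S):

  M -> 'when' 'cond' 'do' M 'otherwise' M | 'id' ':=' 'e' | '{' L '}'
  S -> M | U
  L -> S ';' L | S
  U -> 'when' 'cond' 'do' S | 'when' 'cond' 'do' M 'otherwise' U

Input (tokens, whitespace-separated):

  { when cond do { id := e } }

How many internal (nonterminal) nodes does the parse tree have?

[S [M { [L [S [U when cond do [S [M { [L [S [M id := e]]] }]]]]] }]]

10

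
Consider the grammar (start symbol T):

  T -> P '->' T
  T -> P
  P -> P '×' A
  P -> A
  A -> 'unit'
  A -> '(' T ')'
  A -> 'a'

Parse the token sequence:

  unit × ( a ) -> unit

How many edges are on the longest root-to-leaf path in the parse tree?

[T [P [P [A unit]] × [A ( [T [P [A a]]] )]] -> [T [P [A unit]]]]

6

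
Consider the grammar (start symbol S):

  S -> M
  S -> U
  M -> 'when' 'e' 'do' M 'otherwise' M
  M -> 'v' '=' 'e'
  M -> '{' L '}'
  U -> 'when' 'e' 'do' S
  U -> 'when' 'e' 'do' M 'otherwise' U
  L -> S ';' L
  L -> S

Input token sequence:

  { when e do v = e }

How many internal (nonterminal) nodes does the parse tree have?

7

[S [M { [L [S [U when e do [S [M v = e]]]]] }]]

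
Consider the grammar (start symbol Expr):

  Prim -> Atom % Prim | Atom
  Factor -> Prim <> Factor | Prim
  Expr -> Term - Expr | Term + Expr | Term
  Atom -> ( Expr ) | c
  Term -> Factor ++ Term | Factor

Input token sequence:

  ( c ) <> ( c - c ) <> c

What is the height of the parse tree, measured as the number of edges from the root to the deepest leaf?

12

[Expr [Term [Factor [Prim [Atom ( [Expr [Term [Factor [Prim [Atom c]]]]] )]] <> [Factor [Prim [Atom ( [Expr [Term [Factor [Prim [Atom c]]]] - [Expr [Term [Factor [Prim [Atom c]]]]]] )]] <> [Factor [Prim [Atom c]]]]]]]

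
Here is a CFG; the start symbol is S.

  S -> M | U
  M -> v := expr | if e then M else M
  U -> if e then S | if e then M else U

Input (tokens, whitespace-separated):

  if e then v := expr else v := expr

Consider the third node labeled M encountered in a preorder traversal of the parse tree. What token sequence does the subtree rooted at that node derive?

v := expr

[S [M if e then [M v := expr] else [M v := expr]]]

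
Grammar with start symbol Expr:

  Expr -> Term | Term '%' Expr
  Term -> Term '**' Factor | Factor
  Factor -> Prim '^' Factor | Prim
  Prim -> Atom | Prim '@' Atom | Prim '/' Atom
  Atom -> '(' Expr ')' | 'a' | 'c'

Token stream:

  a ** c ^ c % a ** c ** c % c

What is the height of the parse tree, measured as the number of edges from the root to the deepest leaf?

8

[Expr [Term [Term [Factor [Prim [Atom a]]]] ** [Factor [Prim [Atom c]] ^ [Factor [Prim [Atom c]]]]] % [Expr [Term [Term [Term [Factor [Prim [Atom a]]]] ** [Factor [Prim [Atom c]]]] ** [Factor [Prim [Atom c]]]] % [Expr [Term [Factor [Prim [Atom c]]]]]]]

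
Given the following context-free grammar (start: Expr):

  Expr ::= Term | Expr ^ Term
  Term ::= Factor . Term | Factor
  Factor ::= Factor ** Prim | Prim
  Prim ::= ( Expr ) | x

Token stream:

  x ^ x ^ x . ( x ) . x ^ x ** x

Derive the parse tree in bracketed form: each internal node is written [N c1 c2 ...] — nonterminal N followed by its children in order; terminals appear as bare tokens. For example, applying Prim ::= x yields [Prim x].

[Expr [Expr [Expr [Expr [Term [Factor [Prim x]]]] ^ [Term [Factor [Prim x]]]] ^ [Term [Factor [Prim x]] . [Term [Factor [Prim ( [Expr [Term [Factor [Prim x]]]] )]] . [Term [Factor [Prim x]]]]]] ^ [Term [Factor [Factor [Prim x]] ** [Prim x]]]]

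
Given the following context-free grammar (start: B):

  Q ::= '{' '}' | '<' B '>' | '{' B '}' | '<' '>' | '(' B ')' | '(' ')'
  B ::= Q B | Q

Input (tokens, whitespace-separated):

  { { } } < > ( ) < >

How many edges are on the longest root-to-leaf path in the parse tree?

[B [Q { [B [Q { }]] }] [B [Q < >] [B [Q ( )] [B [Q < >]]]]]

5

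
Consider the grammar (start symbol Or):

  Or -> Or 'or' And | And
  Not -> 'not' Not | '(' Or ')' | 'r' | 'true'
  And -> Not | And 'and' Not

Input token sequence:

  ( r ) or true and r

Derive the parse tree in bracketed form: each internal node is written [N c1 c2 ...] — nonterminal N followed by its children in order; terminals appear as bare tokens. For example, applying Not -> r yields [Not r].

Or
Or or And
And or And
Not or And
( Or ) or And
( And ) or And
( Not ) or And
( r ) or And
( r ) or And and Not
( r ) or Not and Not
( r ) or true and Not
( r ) or true and r

[Or [Or [And [Not ( [Or [And [Not r]]] )]]] or [And [And [Not true]] and [Not r]]]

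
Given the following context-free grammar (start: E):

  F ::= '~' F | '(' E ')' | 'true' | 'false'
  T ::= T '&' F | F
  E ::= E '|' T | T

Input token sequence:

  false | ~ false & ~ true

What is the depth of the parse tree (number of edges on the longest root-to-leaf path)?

5

[E [E [T [F false]]] | [T [T [F ~ [F false]]] & [F ~ [F true]]]]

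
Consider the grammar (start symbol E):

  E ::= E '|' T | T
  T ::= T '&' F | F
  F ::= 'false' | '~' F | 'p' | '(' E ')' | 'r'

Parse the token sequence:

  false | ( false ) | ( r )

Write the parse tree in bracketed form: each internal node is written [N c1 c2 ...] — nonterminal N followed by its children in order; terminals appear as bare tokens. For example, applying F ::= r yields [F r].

[E [E [E [T [F false]]] | [T [F ( [E [T [F false]]] )]]] | [T [F ( [E [T [F r]]] )]]]

E
E | T
E | T | T
T | T | T
F | T | T
false | T | T
false | F | T
false | ( E ) | T
false | ( T ) | T
false | ( F ) | T
false | ( false ) | T
false | ( false ) | F
false | ( false ) | ( E )
false | ( false ) | ( T )
false | ( false ) | ( F )
false | ( false ) | ( r )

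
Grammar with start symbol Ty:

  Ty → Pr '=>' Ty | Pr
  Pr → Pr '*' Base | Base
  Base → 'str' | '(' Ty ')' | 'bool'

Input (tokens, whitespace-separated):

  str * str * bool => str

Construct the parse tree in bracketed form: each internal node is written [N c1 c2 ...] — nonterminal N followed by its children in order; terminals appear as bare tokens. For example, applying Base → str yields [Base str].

[Ty [Pr [Pr [Pr [Base str]] * [Base str]] * [Base bool]] => [Ty [Pr [Base str]]]]

Ty
Pr => Ty
Pr * Base => Ty
Pr * Base * Base => Ty
Base * Base * Base => Ty
str * Base * Base => Ty
str * str * Base => Ty
str * str * bool => Ty
str * str * bool => Pr
str * str * bool => Base
str * str * bool => str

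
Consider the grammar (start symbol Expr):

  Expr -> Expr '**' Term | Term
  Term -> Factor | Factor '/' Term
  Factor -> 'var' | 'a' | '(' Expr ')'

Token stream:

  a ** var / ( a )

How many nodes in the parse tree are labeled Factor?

4

[Expr [Expr [Term [Factor a]]] ** [Term [Factor var] / [Term [Factor ( [Expr [Term [Factor a]]] )]]]]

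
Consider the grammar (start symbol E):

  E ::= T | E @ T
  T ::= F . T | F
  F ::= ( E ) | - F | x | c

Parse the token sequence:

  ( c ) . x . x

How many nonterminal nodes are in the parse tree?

[E [T [F ( [E [T [F c]]] )] . [T [F x] . [T [F x]]]]]

10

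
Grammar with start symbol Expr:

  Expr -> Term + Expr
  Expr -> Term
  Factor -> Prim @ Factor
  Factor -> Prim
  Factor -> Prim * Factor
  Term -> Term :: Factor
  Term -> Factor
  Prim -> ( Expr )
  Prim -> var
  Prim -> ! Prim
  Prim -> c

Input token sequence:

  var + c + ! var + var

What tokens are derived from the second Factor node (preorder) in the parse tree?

[Expr [Term [Factor [Prim var]]] + [Expr [Term [Factor [Prim c]]] + [Expr [Term [Factor [Prim ! [Prim var]]]] + [Expr [Term [Factor [Prim var]]]]]]]

c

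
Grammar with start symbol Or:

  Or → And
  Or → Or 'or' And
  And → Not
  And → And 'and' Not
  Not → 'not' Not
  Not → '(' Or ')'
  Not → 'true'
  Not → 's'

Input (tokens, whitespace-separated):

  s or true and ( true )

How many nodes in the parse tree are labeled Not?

4

[Or [Or [And [Not s]]] or [And [And [Not true]] and [Not ( [Or [And [Not true]]] )]]]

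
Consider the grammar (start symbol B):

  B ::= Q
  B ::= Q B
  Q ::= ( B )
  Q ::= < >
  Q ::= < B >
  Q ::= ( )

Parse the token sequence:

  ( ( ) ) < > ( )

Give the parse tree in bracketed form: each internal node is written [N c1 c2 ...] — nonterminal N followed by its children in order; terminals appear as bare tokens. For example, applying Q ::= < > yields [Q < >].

[B [Q ( [B [Q ( )]] )] [B [Q < >] [B [Q ( )]]]]

B
Q B
( B ) B
( Q ) B
( ( ) ) B
( ( ) ) Q B
( ( ) ) < > B
( ( ) ) < > Q
( ( ) ) < > ( )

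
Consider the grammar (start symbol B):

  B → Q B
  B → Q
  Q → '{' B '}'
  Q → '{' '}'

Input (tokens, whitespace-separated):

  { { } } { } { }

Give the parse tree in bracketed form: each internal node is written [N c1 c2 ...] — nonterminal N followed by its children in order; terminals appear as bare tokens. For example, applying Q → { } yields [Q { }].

[B [Q { [B [Q { }]] }] [B [Q { }] [B [Q { }]]]]

B
Q B
{ B } B
{ Q } B
{ { } } B
{ { } } Q B
{ { } } { } B
{ { } } { } Q
{ { } } { } { }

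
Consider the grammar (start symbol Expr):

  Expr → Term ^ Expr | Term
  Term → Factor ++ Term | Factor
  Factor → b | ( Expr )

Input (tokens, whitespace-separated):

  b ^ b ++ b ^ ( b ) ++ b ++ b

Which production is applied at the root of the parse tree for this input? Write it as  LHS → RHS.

Expr → Term ^ Expr

[Expr [Term [Factor b]] ^ [Expr [Term [Factor b] ++ [Term [Factor b]]] ^ [Expr [Term [Factor ( [Expr [Term [Factor b]]] )] ++ [Term [Factor b] ++ [Term [Factor b]]]]]]]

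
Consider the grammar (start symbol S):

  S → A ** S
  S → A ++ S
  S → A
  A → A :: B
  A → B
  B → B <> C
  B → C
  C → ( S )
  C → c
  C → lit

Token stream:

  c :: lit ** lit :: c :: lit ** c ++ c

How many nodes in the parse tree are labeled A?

[S [A [A [B [C c]]] :: [B [C lit]]] ** [S [A [A [A [B [C lit]]] :: [B [C c]]] :: [B [C lit]]] ** [S [A [B [C c]]] ++ [S [A [B [C c]]]]]]]

7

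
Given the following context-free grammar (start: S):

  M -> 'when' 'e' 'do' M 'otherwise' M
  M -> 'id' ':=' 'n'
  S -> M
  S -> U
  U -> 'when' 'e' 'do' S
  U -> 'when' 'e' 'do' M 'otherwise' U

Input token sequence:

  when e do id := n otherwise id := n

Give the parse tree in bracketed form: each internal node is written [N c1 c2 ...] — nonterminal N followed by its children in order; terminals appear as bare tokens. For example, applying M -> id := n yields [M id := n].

[S [M when e do [M id := n] otherwise [M id := n]]]

S
M
when e do M otherwise M
when e do id := n otherwise M
when e do id := n otherwise id := n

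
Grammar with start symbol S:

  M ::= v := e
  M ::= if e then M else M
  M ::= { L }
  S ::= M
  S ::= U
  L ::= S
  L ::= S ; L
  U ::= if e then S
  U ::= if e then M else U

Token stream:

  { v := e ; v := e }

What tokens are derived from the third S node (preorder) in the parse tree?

v := e

[S [M { [L [S [M v := e]] ; [L [S [M v := e]]]] }]]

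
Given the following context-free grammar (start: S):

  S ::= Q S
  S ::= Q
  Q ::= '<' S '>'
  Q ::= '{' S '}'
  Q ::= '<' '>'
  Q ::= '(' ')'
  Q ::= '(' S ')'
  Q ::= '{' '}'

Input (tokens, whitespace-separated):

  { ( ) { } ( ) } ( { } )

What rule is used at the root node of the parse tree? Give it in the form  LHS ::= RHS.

S ::= Q S

[S [Q { [S [Q ( )] [S [Q { }] [S [Q ( )]]]] }] [S [Q ( [S [Q { }]] )]]]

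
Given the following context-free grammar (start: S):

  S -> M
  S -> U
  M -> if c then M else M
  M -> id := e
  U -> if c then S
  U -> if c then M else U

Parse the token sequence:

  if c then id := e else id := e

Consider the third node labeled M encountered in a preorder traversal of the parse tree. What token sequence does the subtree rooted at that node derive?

id := e

[S [M if c then [M id := e] else [M id := e]]]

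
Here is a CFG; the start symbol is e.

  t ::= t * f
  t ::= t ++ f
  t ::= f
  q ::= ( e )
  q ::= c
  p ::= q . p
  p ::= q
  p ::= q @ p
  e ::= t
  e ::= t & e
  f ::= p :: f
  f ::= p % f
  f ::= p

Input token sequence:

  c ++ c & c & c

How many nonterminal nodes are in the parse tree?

[e [t [t [f [p [q c]]]] ++ [f [p [q c]]]] & [e [t [f [p [q c]]]] & [e [t [f [p [q c]]]]]]]

19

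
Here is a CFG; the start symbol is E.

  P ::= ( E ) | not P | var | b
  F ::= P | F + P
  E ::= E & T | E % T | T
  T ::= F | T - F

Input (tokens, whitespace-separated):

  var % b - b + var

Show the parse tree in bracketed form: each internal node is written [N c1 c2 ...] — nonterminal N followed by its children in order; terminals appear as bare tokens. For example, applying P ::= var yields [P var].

E
E % T
T % T
F % T
P % T
var % T
var % T - F
var % F - F
var % P - F
var % b - F
var % b - F + P
var % b - P + P
var % b - b + P
var % b - b + var

[E [E [T [F [P var]]]] % [T [T [F [P b]]] - [F [F [P b]] + [P var]]]]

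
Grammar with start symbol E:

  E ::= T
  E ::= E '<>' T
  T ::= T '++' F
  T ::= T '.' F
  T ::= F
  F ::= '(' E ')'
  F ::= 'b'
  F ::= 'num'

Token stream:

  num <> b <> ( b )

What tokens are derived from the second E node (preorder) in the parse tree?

[E [E [E [T [F num]]] <> [T [F b]]] <> [T [F ( [E [T [F b]]] )]]]

num <> b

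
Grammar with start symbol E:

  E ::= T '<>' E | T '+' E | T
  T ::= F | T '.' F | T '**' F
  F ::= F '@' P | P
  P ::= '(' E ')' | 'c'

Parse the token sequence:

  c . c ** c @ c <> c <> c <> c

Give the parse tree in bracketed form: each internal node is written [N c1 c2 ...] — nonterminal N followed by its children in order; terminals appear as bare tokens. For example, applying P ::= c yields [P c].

[E [T [T [T [F [P c]]] . [F [P c]]] ** [F [F [P c]] @ [P c]]] <> [E [T [F [P c]]] <> [E [T [F [P c]]] <> [E [T [F [P c]]]]]]]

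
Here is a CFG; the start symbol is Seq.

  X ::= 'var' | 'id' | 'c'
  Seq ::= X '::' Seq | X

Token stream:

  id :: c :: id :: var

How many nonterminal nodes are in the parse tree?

8

[Seq [X id] :: [Seq [X c] :: [Seq [X id] :: [Seq [X var]]]]]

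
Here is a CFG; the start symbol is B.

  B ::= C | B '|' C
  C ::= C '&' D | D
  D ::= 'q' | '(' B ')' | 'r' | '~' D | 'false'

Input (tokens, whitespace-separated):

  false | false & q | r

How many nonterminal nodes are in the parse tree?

[B [B [B [C [D false]]] | [C [C [D false]] & [D q]]] | [C [D r]]]

11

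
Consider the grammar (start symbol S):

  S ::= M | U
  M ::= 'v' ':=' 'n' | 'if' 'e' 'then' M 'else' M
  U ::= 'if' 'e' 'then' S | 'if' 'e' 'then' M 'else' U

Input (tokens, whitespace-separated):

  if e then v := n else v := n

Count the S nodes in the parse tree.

1

[S [M if e then [M v := n] else [M v := n]]]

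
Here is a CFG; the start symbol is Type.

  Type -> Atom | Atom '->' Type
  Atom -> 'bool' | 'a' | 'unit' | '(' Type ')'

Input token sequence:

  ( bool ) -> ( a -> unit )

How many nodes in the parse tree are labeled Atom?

5

[Type [Atom ( [Type [Atom bool]] )] -> [Type [Atom ( [Type [Atom a] -> [Type [Atom unit]]] )]]]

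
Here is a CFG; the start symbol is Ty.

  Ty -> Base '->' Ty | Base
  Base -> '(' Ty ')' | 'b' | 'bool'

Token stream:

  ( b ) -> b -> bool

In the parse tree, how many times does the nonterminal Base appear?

[Ty [Base ( [Ty [Base b]] )] -> [Ty [Base b] -> [Ty [Base bool]]]]

4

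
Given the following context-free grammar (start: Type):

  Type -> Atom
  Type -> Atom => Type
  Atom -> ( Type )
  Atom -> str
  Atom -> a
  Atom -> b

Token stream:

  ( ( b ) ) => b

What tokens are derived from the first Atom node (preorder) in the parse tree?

( ( b ) )

[Type [Atom ( [Type [Atom ( [Type [Atom b]] )]] )] => [Type [Atom b]]]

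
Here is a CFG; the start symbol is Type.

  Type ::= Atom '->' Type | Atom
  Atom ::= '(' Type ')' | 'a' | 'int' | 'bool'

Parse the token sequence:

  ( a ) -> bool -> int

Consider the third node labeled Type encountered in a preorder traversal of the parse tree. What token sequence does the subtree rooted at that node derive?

[Type [Atom ( [Type [Atom a]] )] -> [Type [Atom bool] -> [Type [Atom int]]]]

bool -> int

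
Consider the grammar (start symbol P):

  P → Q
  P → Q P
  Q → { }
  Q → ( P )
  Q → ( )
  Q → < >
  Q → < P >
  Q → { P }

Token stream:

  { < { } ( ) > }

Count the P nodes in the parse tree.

[P [Q { [P [Q < [P [Q { }] [P [Q ( )]]] >]] }]]

4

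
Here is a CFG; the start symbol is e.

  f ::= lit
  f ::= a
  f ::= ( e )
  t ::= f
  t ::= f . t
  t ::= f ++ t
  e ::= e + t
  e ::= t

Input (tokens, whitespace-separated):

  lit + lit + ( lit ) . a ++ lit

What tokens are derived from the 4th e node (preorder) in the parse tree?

[e [e [e [t [f lit]]] + [t [f lit]]] + [t [f ( [e [t [f lit]]] )] . [t [f a] ++ [t [f lit]]]]]

lit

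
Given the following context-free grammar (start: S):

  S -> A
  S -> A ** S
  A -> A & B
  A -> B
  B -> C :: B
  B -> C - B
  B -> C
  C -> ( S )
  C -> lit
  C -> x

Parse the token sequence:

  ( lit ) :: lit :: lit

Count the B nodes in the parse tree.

4

[S [A [B [C ( [S [A [B [C lit]]]] )] :: [B [C lit] :: [B [C lit]]]]]]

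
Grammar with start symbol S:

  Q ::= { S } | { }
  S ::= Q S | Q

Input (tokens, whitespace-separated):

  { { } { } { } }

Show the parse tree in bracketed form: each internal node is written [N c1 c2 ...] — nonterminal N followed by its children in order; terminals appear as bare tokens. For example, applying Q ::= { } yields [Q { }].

S
Q
{ S }
{ Q S }
{ { } S }
{ { } Q S }
{ { } { } S }
{ { } { } Q }
{ { } { } { } }

[S [Q { [S [Q { }] [S [Q { }] [S [Q { }]]]] }]]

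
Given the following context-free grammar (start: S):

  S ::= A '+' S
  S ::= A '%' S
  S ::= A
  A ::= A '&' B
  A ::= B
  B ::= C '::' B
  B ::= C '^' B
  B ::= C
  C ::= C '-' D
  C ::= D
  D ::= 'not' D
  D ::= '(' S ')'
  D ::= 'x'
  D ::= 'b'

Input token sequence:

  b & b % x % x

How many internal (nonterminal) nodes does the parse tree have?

19

[S [A [A [B [C [D b]]]] & [B [C [D b]]]] % [S [A [B [C [D x]]]] % [S [A [B [C [D x]]]]]]]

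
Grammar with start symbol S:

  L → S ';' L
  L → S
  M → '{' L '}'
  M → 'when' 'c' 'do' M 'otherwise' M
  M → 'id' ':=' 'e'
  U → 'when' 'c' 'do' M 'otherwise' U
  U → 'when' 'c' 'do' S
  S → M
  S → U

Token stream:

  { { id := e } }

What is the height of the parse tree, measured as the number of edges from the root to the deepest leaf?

8

[S [M { [L [S [M { [L [S [M id := e]]] }]]] }]]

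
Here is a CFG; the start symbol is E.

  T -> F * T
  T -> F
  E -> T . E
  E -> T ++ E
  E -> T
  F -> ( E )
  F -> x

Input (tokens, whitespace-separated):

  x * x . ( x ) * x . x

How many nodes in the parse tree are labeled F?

[E [T [F x] * [T [F x]]] . [E [T [F ( [E [T [F x]]] )] * [T [F x]]] . [E [T [F x]]]]]

6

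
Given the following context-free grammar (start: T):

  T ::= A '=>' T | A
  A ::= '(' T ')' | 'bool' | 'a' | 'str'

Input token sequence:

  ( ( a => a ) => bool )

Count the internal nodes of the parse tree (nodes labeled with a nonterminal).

[T [A ( [T [A ( [T [A a] => [T [A a]]] )] => [T [A bool]]] )]]

10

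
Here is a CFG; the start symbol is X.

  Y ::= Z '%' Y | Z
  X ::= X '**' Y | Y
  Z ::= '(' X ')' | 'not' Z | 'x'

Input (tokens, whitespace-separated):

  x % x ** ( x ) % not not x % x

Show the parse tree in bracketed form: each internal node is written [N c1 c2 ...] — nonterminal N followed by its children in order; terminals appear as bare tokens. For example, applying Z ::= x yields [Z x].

X
X ** Y
Y ** Y
Z % Y ** Y
x % Y ** Y
x % Z ** Y
x % x ** Y
x % x ** Z % Y
x % x ** ( X ) % Y
x % x ** ( Y ) % Y
x % x ** ( Z ) % Y
x % x ** ( x ) % Y
x % x ** ( x ) % Z % Y
x % x ** ( x ) % not Z % Y
x % x ** ( x ) % not not Z % Y
x % x ** ( x ) % not not x % Y
x % x ** ( x ) % not not x % Z
x % x ** ( x ) % not not x % x

[X [X [Y [Z x] % [Y [Z x]]]] ** [Y [Z ( [X [Y [Z x]]] )] % [Y [Z not [Z not [Z x]]] % [Y [Z x]]]]]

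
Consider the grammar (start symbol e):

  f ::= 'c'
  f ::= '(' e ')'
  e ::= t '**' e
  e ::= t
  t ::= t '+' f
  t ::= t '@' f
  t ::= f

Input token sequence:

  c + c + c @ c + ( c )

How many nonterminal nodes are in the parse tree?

[e [t [t [t [t [t [f c]] + [f c]] + [f c]] @ [f c]] + [f ( [e [t [f c]]] )]]]

14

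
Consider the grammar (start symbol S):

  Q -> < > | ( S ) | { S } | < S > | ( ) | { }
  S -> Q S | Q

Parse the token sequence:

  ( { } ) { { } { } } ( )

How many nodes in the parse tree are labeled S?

[S [Q ( [S [Q { }]] )] [S [Q { [S [Q { }] [S [Q { }]]] }] [S [Q ( )]]]]

6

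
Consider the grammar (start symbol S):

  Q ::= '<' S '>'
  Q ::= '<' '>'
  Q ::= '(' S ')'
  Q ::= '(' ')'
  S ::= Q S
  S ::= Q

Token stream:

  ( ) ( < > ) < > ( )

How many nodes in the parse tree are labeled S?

5

[S [Q ( )] [S [Q ( [S [Q < >]] )] [S [Q < >] [S [Q ( )]]]]]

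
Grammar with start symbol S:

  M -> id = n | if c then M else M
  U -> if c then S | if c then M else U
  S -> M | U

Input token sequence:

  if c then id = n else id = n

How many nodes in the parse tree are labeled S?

1

[S [M if c then [M id = n] else [M id = n]]]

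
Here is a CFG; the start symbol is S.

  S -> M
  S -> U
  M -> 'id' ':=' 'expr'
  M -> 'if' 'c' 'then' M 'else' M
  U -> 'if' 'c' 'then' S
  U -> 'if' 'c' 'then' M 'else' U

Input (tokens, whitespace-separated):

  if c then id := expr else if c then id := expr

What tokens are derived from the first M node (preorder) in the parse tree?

[S [U if c then [M id := expr] else [U if c then [S [M id := expr]]]]]

id := expr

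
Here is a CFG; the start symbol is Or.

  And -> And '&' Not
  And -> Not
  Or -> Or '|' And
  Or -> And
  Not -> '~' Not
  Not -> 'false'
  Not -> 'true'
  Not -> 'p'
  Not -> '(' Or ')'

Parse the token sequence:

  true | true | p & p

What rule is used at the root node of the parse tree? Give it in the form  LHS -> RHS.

[Or [Or [Or [And [Not true]]] | [And [Not true]]] | [And [And [Not p]] & [Not p]]]

Or -> Or '|' And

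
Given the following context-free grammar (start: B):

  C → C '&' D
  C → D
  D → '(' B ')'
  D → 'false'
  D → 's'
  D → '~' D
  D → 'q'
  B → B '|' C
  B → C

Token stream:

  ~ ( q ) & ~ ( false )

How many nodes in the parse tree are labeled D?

[B [C [C [D ~ [D ( [B [C [D q]]] )]]] & [D ~ [D ( [B [C [D false]]] )]]]]

6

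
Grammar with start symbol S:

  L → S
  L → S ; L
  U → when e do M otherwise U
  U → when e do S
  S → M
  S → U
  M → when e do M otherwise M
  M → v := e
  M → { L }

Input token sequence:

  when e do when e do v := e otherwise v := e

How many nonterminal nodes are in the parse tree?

6

[S [U when e do [S [M when e do [M v := e] otherwise [M v := e]]]]]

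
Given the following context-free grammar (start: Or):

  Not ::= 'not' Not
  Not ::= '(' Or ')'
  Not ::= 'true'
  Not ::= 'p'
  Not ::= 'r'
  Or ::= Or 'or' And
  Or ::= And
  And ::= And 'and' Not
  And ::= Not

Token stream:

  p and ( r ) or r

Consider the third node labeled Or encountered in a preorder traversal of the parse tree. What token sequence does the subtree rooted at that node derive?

r

[Or [Or [And [And [Not p]] and [Not ( [Or [And [Not r]]] )]]] or [And [Not r]]]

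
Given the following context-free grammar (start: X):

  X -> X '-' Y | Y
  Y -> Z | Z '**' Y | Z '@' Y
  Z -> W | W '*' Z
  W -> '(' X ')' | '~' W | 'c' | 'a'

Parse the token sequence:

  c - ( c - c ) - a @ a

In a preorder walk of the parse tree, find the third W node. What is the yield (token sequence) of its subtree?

c

[X [X [X [Y [Z [W c]]]] - [Y [Z [W ( [X [X [Y [Z [W c]]]] - [Y [Z [W c]]]] )]]]] - [Y [Z [W a]] @ [Y [Z [W a]]]]]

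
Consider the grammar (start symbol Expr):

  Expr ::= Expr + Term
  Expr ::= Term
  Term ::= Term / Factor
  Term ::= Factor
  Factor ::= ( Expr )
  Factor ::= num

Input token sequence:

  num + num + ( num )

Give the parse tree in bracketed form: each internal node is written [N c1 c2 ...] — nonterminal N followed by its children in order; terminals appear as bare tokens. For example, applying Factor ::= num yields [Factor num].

Expr
Expr + Term
Expr + Term + Term
Term + Term + Term
Factor + Term + Term
num + Term + Term
num + Factor + Term
num + num + Term
num + num + Factor
num + num + ( Expr )
num + num + ( Term )
num + num + ( Factor )
num + num + ( num )

[Expr [Expr [Expr [Term [Factor num]]] + [Term [Factor num]]] + [Term [Factor ( [Expr [Term [Factor num]]] )]]]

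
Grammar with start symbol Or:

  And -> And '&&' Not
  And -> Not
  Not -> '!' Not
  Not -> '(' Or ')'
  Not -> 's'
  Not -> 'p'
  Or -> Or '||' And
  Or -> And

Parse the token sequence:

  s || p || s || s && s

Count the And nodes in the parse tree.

[Or [Or [Or [Or [And [Not s]]] || [And [Not p]]] || [And [Not s]]] || [And [And [Not s]] && [Not s]]]

5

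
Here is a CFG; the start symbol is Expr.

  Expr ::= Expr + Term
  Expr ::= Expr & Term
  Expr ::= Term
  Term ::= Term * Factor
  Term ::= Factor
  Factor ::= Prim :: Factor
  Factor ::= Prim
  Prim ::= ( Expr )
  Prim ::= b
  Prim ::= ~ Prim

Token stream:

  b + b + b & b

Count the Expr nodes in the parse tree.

4

[Expr [Expr [Expr [Expr [Term [Factor [Prim b]]]] + [Term [Factor [Prim b]]]] + [Term [Factor [Prim b]]]] & [Term [Factor [Prim b]]]]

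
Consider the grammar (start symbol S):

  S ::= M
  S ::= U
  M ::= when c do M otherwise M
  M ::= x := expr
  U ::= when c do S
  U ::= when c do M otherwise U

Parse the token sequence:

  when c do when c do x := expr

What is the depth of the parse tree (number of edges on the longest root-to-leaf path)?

[S [U when c do [S [U when c do [S [M x := expr]]]]]]

6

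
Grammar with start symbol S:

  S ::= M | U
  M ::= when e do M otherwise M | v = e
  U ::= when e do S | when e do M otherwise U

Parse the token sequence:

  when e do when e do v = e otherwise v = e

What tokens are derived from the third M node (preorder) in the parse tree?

[S [U when e do [S [M when e do [M v = e] otherwise [M v = e]]]]]

v = e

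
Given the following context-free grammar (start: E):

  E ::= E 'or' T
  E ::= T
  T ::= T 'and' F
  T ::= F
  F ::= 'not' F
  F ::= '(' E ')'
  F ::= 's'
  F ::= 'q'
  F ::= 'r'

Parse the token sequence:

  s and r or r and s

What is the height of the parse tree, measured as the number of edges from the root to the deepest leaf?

5

[E [E [T [T [F s]] and [F r]]] or [T [T [F r]] and [F s]]]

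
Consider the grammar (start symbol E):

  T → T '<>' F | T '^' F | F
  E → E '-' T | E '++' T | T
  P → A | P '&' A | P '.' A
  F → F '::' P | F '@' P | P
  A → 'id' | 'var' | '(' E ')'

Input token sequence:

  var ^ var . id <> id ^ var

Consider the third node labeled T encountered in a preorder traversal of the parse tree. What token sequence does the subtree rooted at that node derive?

var ^ var . id

[E [T [T [T [T [F [P [A var]]]] ^ [F [P [P [A var]] . [A id]]]] <> [F [P [A id]]]] ^ [F [P [A var]]]]]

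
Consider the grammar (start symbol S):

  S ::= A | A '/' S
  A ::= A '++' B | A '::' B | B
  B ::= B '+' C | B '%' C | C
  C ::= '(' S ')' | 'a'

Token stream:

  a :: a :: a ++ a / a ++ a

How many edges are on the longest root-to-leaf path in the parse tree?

7

[S [A [A [A [A [B [C a]]] :: [B [C a]]] :: [B [C a]]] ++ [B [C a]]] / [S [A [A [B [C a]]] ++ [B [C a]]]]]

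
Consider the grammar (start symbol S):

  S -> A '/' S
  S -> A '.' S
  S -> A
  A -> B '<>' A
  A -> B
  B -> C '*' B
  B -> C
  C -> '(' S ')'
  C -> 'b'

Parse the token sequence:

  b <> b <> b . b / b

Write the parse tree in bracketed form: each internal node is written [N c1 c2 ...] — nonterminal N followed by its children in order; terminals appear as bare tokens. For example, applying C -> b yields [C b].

[S [A [B [C b]] <> [A [B [C b]] <> [A [B [C b]]]]] . [S [A [B [C b]]] / [S [A [B [C b]]]]]]

S
A . S
B <> A . S
C <> A . S
b <> A . S
b <> B <> A . S
b <> C <> A . S
b <> b <> A . S
b <> b <> B . S
b <> b <> C . S
b <> b <> b . S
b <> b <> b . A / S
b <> b <> b . B / S
b <> b <> b . C / S
b <> b <> b . b / S
b <> b <> b . b / A
b <> b <> b . b / B
b <> b <> b . b / C
b <> b <> b . b / b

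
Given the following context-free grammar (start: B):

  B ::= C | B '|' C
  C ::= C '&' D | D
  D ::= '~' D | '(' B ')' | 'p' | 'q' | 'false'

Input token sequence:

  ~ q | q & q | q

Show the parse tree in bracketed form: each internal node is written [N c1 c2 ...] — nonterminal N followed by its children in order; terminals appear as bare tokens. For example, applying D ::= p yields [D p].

B
B | C
B | C | C
C | C | C
D | C | C
~ D | C | C
~ q | C | C
~ q | C & D | C
~ q | D & D | C
~ q | q & D | C
~ q | q & q | C
~ q | q & q | D
~ q | q & q | q

[B [B [B [C [D ~ [D q]]]] | [C [C [D q]] & [D q]]] | [C [D q]]]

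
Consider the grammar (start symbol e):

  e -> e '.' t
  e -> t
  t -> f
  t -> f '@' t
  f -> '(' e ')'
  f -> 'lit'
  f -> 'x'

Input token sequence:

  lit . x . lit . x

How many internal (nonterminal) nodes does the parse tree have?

[e [e [e [e [t [f lit]]] . [t [f x]]] . [t [f lit]]] . [t [f x]]]

12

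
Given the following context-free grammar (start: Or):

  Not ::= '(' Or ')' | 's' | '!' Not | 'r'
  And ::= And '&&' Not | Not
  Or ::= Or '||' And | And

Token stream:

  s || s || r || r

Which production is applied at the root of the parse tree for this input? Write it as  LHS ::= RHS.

[Or [Or [Or [Or [And [Not s]]] || [And [Not s]]] || [And [Not r]]] || [And [Not r]]]

Or ::= Or '||' And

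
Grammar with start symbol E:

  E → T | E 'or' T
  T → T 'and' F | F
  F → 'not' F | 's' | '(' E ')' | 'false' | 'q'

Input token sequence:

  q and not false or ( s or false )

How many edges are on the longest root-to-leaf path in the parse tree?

7

[E [E [T [T [F q]] and [F not [F false]]]] or [T [F ( [E [E [T [F s]]] or [T [F false]]] )]]]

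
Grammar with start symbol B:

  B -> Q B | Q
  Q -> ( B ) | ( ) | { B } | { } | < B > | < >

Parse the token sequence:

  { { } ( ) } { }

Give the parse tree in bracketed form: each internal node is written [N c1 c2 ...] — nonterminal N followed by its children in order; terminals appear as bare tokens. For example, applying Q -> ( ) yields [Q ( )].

[B [Q { [B [Q { }] [B [Q ( )]]] }] [B [Q { }]]]

B
Q B
{ B } B
{ Q B } B
{ { } B } B
{ { } Q } B
{ { } ( ) } B
{ { } ( ) } Q
{ { } ( ) } { }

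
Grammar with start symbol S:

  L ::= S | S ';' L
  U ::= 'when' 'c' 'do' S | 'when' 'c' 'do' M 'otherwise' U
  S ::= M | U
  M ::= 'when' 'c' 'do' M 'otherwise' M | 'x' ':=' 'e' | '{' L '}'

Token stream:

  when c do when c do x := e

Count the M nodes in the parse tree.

[S [U when c do [S [U when c do [S [M x := e]]]]]]

1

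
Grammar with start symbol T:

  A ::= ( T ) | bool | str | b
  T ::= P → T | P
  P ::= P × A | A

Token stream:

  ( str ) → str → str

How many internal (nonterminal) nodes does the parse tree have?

12

[T [P [A ( [T [P [A str]]] )]] → [T [P [A str]] → [T [P [A str]]]]]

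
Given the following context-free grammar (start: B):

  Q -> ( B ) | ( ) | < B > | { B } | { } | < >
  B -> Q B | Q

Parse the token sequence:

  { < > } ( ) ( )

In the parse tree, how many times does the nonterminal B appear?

4

[B [Q { [B [Q < >]] }] [B [Q ( )] [B [Q ( )]]]]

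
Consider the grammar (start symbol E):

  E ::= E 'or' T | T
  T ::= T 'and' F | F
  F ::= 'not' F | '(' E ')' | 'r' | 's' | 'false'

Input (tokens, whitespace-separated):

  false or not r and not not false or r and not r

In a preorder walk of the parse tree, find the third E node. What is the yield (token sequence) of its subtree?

false

[E [E [E [T [F false]]] or [T [T [F not [F r]]] and [F not [F not [F false]]]]] or [T [T [F r]] and [F not [F r]]]]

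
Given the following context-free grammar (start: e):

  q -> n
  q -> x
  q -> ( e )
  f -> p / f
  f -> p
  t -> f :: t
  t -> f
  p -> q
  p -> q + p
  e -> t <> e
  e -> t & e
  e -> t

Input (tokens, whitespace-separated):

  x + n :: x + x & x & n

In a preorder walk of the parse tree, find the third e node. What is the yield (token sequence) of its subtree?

[e [t [f [p [q x] + [p [q n]]]] :: [t [f [p [q x] + [p [q x]]]]]] & [e [t [f [p [q x]]]] & [e [t [f [p [q n]]]]]]]

n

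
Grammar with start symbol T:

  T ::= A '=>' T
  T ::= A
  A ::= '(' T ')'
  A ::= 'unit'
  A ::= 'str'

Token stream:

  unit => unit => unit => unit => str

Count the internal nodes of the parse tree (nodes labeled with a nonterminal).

10

[T [A unit] => [T [A unit] => [T [A unit] => [T [A unit] => [T [A str]]]]]]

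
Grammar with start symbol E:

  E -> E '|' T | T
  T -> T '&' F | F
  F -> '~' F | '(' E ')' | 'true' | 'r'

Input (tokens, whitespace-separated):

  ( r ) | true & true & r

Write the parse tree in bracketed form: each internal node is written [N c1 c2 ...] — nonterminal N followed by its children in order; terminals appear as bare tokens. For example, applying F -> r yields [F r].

[E [E [T [F ( [E [T [F r]]] )]]] | [T [T [T [F true]] & [F true]] & [F r]]]

E
E | T
T | T
F | T
( E ) | T
( T ) | T
( F ) | T
( r ) | T
( r ) | T & F
( r ) | T & F & F
( r ) | F & F & F
( r ) | true & F & F
( r ) | true & true & F
( r ) | true & true & r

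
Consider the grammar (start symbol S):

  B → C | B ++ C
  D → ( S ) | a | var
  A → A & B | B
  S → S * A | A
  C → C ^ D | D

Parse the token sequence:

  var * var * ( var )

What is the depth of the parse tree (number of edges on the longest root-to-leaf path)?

[S [S [S [A [B [C [D var]]]]] * [A [B [C [D var]]]]] * [A [B [C [D ( [S [A [B [C [D var]]]]] )]]]]]

10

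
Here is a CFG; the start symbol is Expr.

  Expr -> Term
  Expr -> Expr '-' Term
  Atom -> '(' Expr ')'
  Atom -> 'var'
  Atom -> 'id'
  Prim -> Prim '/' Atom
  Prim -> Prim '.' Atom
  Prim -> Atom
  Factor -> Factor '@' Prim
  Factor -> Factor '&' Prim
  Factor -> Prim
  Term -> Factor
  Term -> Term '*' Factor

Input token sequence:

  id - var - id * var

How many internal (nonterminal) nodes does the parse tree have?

19

[Expr [Expr [Expr [Term [Factor [Prim [Atom id]]]]] - [Term [Factor [Prim [Atom var]]]]] - [Term [Term [Factor [Prim [Atom id]]]] * [Factor [Prim [Atom var]]]]]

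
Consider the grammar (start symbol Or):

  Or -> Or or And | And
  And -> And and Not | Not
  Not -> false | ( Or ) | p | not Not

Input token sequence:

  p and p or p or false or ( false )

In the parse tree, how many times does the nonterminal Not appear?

[Or [Or [Or [Or [And [And [Not p]] and [Not p]]] or [And [Not p]]] or [And [Not false]]] or [And [Not ( [Or [And [Not false]]] )]]]

6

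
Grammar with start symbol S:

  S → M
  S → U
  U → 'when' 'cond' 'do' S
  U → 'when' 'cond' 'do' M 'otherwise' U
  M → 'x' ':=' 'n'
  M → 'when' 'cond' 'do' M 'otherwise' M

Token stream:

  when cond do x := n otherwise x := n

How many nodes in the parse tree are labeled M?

[S [M when cond do [M x := n] otherwise [M x := n]]]

3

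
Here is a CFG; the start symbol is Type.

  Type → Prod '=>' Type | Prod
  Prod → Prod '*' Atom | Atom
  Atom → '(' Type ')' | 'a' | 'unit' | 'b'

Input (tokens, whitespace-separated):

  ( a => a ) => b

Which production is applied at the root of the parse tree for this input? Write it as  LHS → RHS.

[Type [Prod [Atom ( [Type [Prod [Atom a]] => [Type [Prod [Atom a]]]] )]] => [Type [Prod [Atom b]]]]

Type → Prod '=>' Type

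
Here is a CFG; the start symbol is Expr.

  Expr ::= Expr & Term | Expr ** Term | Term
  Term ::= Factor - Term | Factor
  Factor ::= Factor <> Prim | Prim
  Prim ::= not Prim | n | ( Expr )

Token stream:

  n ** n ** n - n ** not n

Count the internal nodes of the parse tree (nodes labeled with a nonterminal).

20

[Expr [Expr [Expr [Expr [Term [Factor [Prim n]]]] ** [Term [Factor [Prim n]]]] ** [Term [Factor [Prim n]] - [Term [Factor [Prim n]]]]] ** [Term [Factor [Prim not [Prim n]]]]]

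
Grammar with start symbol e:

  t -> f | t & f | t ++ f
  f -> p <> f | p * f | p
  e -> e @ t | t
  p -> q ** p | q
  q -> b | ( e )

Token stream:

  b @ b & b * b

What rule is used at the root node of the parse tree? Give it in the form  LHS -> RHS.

[e [e [t [f [p [q b]]]]] @ [t [t [f [p [q b]]]] & [f [p [q b]] * [f [p [q b]]]]]]

e -> e @ t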